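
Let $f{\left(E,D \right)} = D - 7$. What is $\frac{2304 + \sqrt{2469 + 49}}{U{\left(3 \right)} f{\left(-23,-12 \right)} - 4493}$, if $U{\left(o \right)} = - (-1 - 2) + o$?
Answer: $- \frac{2304}{4607} - \frac{\sqrt{2518}}{4607} \approx -0.511$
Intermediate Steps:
$f{\left(E,D \right)} = -7 + D$ ($f{\left(E,D \right)} = D - 7 = -7 + D$)
$U{\left(o \right)} = 3 + o$ ($U{\left(o \right)} = \left(-1\right) \left(-3\right) + o = 3 + o$)
$\frac{2304 + \sqrt{2469 + 49}}{U{\left(3 \right)} f{\left(-23,-12 \right)} - 4493} = \frac{2304 + \sqrt{2469 + 49}}{\left(3 + 3\right) \left(-7 - 12\right) - 4493} = \frac{2304 + \sqrt{2518}}{6 \left(-19\right) - 4493} = \frac{2304 + \sqrt{2518}}{-114 - 4493} = \frac{2304 + \sqrt{2518}}{-4607} = \left(2304 + \sqrt{2518}\right) \left(- \frac{1}{4607}\right) = - \frac{2304}{4607} - \frac{\sqrt{2518}}{4607}$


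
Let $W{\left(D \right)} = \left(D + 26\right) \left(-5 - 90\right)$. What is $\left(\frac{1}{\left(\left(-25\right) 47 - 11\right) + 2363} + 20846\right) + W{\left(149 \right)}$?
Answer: $\frac{4968118}{1177} \approx 4221.0$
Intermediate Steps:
$W{\left(D \right)} = -2470 - 95 D$ ($W{\left(D \right)} = \left(26 + D\right) \left(-95\right) = -2470 - 95 D$)
$\left(\frac{1}{\left(\left(-25\right) 47 - 11\right) + 2363} + 20846\right) + W{\left(149 \right)} = \left(\frac{1}{\left(\left(-25\right) 47 - 11\right) + 2363} + 20846\right) - 16625 = \left(\frac{1}{\left(-1175 - 11\right) + 2363} + 20846\right) - 16625 = \left(\frac{1}{-1186 + 2363} + 20846\right) - 16625 = \left(\frac{1}{1177} + 20846\right) - 16625 = \frac{24535743}{1177} - 16625 = \frac{4968118}{1177}$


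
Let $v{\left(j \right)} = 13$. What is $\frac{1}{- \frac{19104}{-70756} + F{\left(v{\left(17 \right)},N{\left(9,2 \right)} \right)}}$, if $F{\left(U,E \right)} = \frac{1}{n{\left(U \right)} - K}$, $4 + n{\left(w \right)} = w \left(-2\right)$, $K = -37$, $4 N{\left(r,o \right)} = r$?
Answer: $\frac{17689}{7303} \approx 2.4222$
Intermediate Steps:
$N{\left(r,o \right)} = \frac{r}{4}$
$n{\left(w \right)} = -4 - 2 w$ ($n{\left(w \right)} = -4 + w \left(-2\right) = -4 - 2 w$)
$F{\left(U,E \right)} = \frac{1}{33 - 2 U}$ ($F{\left(U,E \right)} = \frac{1}{\left(-4 - 2 U\right) - -37} = \frac{1}{\left(-4 - 2 U\right) + 37} = \frac{1}{33 - 2 U}$)
$\frac{1}{- \frac{19104}{-70756} + F{\left(v{\left(17 \right)},N{\left(9,2 \right)} \right)}} = \frac{1}{- \frac{19104}{-70756} - \frac{1}{-33 + 2 \cdot 13}} = \frac{1}{\left(-19104\right) \left(- \frac{1}{70756}\right) - \frac{1}{-33 + 26}} = \frac{1}{\frac{4776}{17689} - \frac{1}{-7}} = \frac{1}{\frac{4776}{17689} - - \frac{1}{7}} = \frac{1}{\frac{4776}{17689} + \frac{1}{7}} = \frac{1}{\frac{7303}{17689}} = \frac{17689}{7303}$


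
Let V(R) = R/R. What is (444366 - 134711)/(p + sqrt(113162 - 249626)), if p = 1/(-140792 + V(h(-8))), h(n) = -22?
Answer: -8719327421/541000765930397 - 4910411307720044*I*sqrt(8529)/541000765930397 ≈ -1.6117e-5 - 838.24*I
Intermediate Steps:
V(R) = 1
p = -1/140791 (p = 1/(-140792 + 1) = 1/(-140791) = -1/140791 ≈ -7.1027e-6)
(444366 - 134711)/(p + sqrt(113162 - 249626)) = (444366 - 134711)/(-1/140791 + sqrt(113162 - 249626)) = 309655/(-1/140791 + sqrt(-136464)) = 309655/(-1/140791 + 4*I*sqrt(8529))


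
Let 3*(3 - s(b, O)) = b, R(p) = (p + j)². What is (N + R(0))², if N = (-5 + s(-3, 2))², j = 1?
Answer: 4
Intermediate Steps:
R(p) = (1 + p)² (R(p) = (p + 1)² = (1 + p)²)
s(b, O) = 3 - b/3
N = 1 (N = (-5 + (3 - ⅓*(-3)))² = (-5 + (3 + 1))² = (-5 + 4)² = (-1)² = 1)
(N + R(0))² = (1 + (1 + 0)²)² = (1 + 1²)² = (1 + 1)² = 2² = 4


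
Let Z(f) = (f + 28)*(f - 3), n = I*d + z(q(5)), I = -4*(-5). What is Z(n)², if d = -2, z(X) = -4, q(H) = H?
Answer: 565504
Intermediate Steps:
I = 20
n = -44 (n = 20*(-2) - 4 = -40 - 4 = -44)
Z(f) = (-3 + f)*(28 + f) (Z(f) = (28 + f)*(-3 + f) = (-3 + f)*(28 + f))
Z(n)² = (-84 + (-44)² + 25*(-44))² = (-84 + 1936 - 1100)² = 752² = 565504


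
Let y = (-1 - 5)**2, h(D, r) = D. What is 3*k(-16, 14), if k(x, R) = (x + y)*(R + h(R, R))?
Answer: 1680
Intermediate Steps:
y = 36 (y = (-6)**2 = 36)
k(x, R) = 2*R*(36 + x) (k(x, R) = (x + 36)*(R + R) = (36 + x)*(2*R) = 2*R*(36 + x))
3*k(-16, 14) = 3*(2*14*(36 - 16)) = 3*(2*14*20) = 3*560 = 1680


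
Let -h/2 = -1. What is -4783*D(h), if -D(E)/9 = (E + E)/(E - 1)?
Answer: 172188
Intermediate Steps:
h = 2 (h = -2*(-1) = 2)
D(E) = -18*E/(-1 + E) (D(E) = -9*(E + E)/(E - 1) = -9*2*E/(-1 + E) = -18*E/(-1 + E))
-4783*D(h) = -(-86094)*2/(-1 + 2) = -(-86094)*2/1 = -(-86094)*2 = -4783*(-36) = 172188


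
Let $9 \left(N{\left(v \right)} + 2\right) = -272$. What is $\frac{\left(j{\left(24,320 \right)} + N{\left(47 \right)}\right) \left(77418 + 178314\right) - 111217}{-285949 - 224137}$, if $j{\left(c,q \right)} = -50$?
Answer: $\frac{63414211}{1530258} \approx 41.44$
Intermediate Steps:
$N{\left(v \right)} = - \frac{290}{9}$ ($N{\left(v \right)} = -2 + \frac{1}{9} \left(-272\right) = -2 - \frac{272}{9} = - \frac{290}{9}$)
$\frac{\left(j{\left(24,320 \right)} + N{\left(47 \right)}\right) \left(77418 + 178314\right) - 111217}{-285949 - 224137} = \frac{\left(-50 - \frac{290}{9}\right) \left(77418 + 178314\right) - 111217}{-285949 - 224137} = \frac{\left(- \frac{740}{9}\right) 255732 - 111217}{-285949 - 224137} = \frac{- \frac{63080560}{3} - 111217}{-285949 - 224137} = - \frac{63414211}{3 \left(-510086\right)} = \left(- \frac{63414211}{3}\right) \left(- \frac{1}{510086}\right) = \frac{63414211}{1530258}$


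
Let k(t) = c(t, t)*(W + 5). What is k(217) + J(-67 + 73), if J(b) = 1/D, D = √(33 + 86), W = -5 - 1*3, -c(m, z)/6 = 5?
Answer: 90 + √119/119 ≈ 90.092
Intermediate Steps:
c(m, z) = -30 (c(m, z) = -6*5 = -30)
W = -8 (W = -5 - 3 = -8)
D = √119 ≈ 10.909
J(b) = √119/119 (J(b) = 1/(√119) = √119/119)
k(t) = 90 (k(t) = -30*(-8 + 5) = -30*(-3) = 90)
k(217) + J(-67 + 73) = 90 + √119/119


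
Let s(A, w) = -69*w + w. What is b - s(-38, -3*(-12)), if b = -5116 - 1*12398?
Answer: -15066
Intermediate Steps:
s(A, w) = -68*w
b = -17514 (b = -5116 - 12398 = -17514)
b - s(-38, -3*(-12)) = -17514 - (-68)*(-3*(-12)) = -17514 - (-68)*36 = -17514 - 1*(-2448) = -17514 + 2448 = -15066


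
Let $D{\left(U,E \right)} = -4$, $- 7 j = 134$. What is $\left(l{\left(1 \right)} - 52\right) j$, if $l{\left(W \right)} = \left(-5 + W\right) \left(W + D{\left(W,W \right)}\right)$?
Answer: $\frac{5360}{7} \approx 765.71$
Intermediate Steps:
$j = - \frac{134}{7}$ ($j = \left(- \frac{1}{7}\right) 134 = - \frac{134}{7} \approx -19.143$)
$l{\left(W \right)} = \left(-5 + W\right) \left(-4 + W\right)$ ($l{\left(W \right)} = \left(-5 + W\right) \left(W - 4\right) = \left(-5 + W\right) \left(-4 + W\right)$)
$\left(l{\left(1 \right)} - 52\right) j = \left(\left(20 + 1^{2} - 9\right) - 52\right) \left(- \frac{134}{7}\right) = \left(\left(20 + 1 - 9\right) - 52\right) \left(- \frac{134}{7}\right) = \left(12 - 52\right) \left(- \frac{134}{7}\right) = \left(-40\right) \left(- \frac{134}{7}\right) = \frac{5360}{7}$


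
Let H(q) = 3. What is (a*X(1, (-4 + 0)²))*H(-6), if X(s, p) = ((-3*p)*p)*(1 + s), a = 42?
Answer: -193536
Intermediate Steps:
X(s, p) = -3*p²*(1 + s) (X(s, p) = (-3*p²)*(1 + s) = -3*p²*(1 + s))
(a*X(1, (-4 + 0)²))*H(-6) = (42*(3*((-4 + 0)²)²*(-1 - 1*1)))*3 = (42*(3*((-4)²)²*(-1 - 1)))*3 = (42*(3*16²*(-2)))*3 = (42*(3*256*(-2)))*3 = (42*(-1536))*3 = -64512*3 = -193536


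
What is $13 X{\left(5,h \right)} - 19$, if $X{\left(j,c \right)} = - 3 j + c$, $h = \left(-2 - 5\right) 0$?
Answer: $-214$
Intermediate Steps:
$h = 0$ ($h = \left(-7\right) 0 = 0$)
$X{\left(j,c \right)} = c - 3 j$
$13 X{\left(5,h \right)} - 19 = 13 \left(0 - 15\right) - 19 = 13 \left(-15\right) - 19 = -195 - 19 = -214$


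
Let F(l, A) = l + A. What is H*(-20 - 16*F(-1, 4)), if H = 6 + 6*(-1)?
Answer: 0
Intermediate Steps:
F(l, A) = A + l
H = 0 (H = 6 - 6 = 0)
H*(-20 - 16*F(-1, 4)) = 0*(-20 - 16*(4 - 1)) = 0*(-20 - 16*3) = 0*(-20 - 48) = 0*(-68) = 0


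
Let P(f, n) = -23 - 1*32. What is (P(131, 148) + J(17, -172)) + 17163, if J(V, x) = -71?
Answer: 17037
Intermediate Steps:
P(f, n) = -55 (P(f, n) = -23 - 32 = -55)
(P(131, 148) + J(17, -172)) + 17163 = (-55 - 71) + 17163 = -126 + 17163 = 17037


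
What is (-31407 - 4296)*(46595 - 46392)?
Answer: -7247709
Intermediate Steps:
(-31407 - 4296)*(46595 - 46392) = -35703*203 = -7247709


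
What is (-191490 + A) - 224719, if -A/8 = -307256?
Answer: 2041839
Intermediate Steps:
A = 2458048 (A = -8*(-307256) = 2458048)
(-191490 + A) - 224719 = (-191490 + 2458048) - 224719 = 2266558 - 224719 = 2041839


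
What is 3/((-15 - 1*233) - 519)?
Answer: -3/767 ≈ -0.0039113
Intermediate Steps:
3/((-15 - 1*233) - 519) = 3/((-15 - 233) - 519) = 3/(-248 - 519) = 3/(-767) = 3*(-1/767) = -3/767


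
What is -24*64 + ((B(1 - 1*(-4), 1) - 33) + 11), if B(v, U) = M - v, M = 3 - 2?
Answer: -1562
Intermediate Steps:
M = 1
B(v, U) = 1 - v
-24*64 + ((B(1 - 1*(-4), 1) - 33) + 11) = -24*64 + (((1 - (1 - 1*(-4))) - 33) + 11) = -1536 + (((1 - (1 + 4)) - 33) + 11) = -1536 + (((1 - 1*5) - 33) + 11) = -1536 + (((1 - 5) - 33) + 11) = -1536 + ((-4 - 33) + 11) = -1536 + (-37 + 11) = -1536 - 26 = -1562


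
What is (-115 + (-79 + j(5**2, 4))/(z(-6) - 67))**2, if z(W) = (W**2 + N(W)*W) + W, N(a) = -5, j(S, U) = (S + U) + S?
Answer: 608400/49 ≈ 12416.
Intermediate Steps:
j(S, U) = U + 2*S
z(W) = W**2 - 4*W (z(W) = (W**2 - 5*W) + W = W**2 - 4*W)
(-115 + (-79 + j(5**2, 4))/(z(-6) - 67))**2 = (-115 + (-79 + (4 + 2*5**2))/(-6*(-4 - 6) - 67))**2 = (-115 + (-79 + (4 + 2*25))/(-6*(-10) - 67))**2 = (-115 + (-79 + (4 + 50))/(60 - 67))**2 = (-115 + (-79 + 54)/(-7))**2 = (-115 - 25*(-1/7))**2 = (-115 + 25/7)**2 = (-780/7)**2 = 608400/49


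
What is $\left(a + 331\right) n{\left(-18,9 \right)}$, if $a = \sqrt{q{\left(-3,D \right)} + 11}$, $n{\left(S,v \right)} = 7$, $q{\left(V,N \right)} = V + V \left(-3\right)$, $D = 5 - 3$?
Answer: $2317 + 7 \sqrt{17} \approx 2345.9$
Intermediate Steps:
$D = 2$
$q{\left(V,N \right)} = - 2 V$ ($q{\left(V,N \right)} = V - 3 V = - 2 V$)
$a = \sqrt{17}$ ($a = \sqrt{\left(-2\right) \left(-3\right) + 11} = \sqrt{6 + 11} = \sqrt{17} \approx 4.1231$)
$\left(a + 331\right) n{\left(-18,9 \right)} = \left(\sqrt{17} + 331\right) 7 = \left(331 + \sqrt{17}\right) 7 = 2317 + 7 \sqrt{17}$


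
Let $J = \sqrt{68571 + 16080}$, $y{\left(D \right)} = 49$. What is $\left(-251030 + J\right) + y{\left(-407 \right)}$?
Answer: $-250981 + \sqrt{84651} \approx -2.5069 \cdot 10^{5}$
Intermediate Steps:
$J = \sqrt{84651} \approx 290.95$
$\left(-251030 + J\right) + y{\left(-407 \right)} = \left(-251030 + \sqrt{84651}\right) + 49 = -250981 + \sqrt{84651}$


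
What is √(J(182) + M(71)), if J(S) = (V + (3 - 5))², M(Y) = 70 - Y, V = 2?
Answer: I ≈ 1.0*I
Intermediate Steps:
J(S) = 0 (J(S) = (2 + (3 - 5))² = (2 - 2)² = 0² = 0)
√(J(182) + M(71)) = √(0 + (70 - 1*71)) = √(0 + (70 - 71)) = √(0 - 1) = √(-1) = I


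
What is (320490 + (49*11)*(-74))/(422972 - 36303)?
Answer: 280604/386669 ≈ 0.72570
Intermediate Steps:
(320490 + (49*11)*(-74))/(422972 - 36303) = (320490 + 539*(-74))/386669 = (320490 - 39886)*(1/386669) = 280604*(1/386669) = 280604/386669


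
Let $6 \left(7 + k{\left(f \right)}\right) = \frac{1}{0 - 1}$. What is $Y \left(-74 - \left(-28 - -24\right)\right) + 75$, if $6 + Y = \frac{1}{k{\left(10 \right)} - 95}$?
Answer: $\frac{303855}{613} \approx 495.69$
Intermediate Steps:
$k{\left(f \right)} = - \frac{43}{6}$ ($k{\left(f \right)} = -7 + \frac{1}{6 \left(0 - 1\right)} = -7 + \frac{1}{6 \left(-1\right)} = -7 + \frac{1}{6} \left(-1\right) = -7 - \frac{1}{6} = - \frac{43}{6}$)
$Y = - \frac{3684}{613}$ ($Y = -6 + \frac{1}{- \frac{43}{6} - 95} = -6 + \frac{1}{- \frac{613}{6}} = -6 - \frac{6}{613} = - \frac{3684}{613} \approx -6.0098$)
$Y \left(-74 - \left(-28 - -24\right)\right) + 75 = - \frac{3684 \left(-74 - \left(-28 - -24\right)\right)}{613} + 75 = - \frac{3684 \left(-74 - \left(-28 + 24\right)\right)}{613} + 75 = - \frac{3684 \left(-74 - -4\right)}{613} + 75 = - \frac{3684 \left(-74 + 4\right)}{613} + 75 = \left(- \frac{3684}{613}\right) \left(-70\right) + 75 = \frac{257880}{613} + 75 = \frac{303855}{613}$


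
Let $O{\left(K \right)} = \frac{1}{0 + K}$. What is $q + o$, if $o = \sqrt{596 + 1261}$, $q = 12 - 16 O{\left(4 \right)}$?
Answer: $8 + \sqrt{1857} \approx 51.093$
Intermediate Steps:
$O{\left(K \right)} = \frac{1}{K}$
$q = 8$ ($q = 12 - \frac{16}{4} = 12 - 4 = 8$)
$o = \sqrt{1857} \approx 43.093$
$q + o = 8 + \sqrt{1857}$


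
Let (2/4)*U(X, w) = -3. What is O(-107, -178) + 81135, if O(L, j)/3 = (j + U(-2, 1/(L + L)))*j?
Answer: 179391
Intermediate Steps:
U(X, w) = -6 (U(X, w) = 2*(-3) = -6)
O(L, j) = 3*j*(-6 + j) (O(L, j) = 3*((j - 6)*j) = 3*((-6 + j)*j) = 3*(j*(-6 + j)) = 3*j*(-6 + j))
O(-107, -178) + 81135 = 3*(-178)*(-6 - 178) + 81135 = 3*(-178)*(-184) + 81135 = 98256 + 81135 = 179391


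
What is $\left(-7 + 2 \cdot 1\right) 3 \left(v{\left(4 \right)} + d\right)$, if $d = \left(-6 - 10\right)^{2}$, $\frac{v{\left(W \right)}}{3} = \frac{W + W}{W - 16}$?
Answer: $-3810$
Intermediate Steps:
$v{\left(W \right)} = \frac{6 W}{-16 + W}$ ($v{\left(W \right)} = 3 \frac{W + W}{W - 16} = 3 \frac{2 W}{-16 + W} = \frac{6 W}{-16 + W}$)
$d = 256$ ($d = \left(-16\right)^{2} = 256$)
$\left(-7 + 2 \cdot 1\right) 3 \left(v{\left(4 \right)} + d\right) = \left(-7 + 2 \cdot 1\right) 3 \left(6 \cdot 4 \frac{1}{-16 + 4} + 256\right) = \left(-7 + 2\right) 3 \left(6 \cdot 4 \frac{1}{-12} + 256\right) = \left(-5\right) 3 \left(6 \cdot 4 \left(- \frac{1}{12}\right) + 256\right) = - 15 \left(-2 + 256\right) = \left(-15\right) 254 = -3810$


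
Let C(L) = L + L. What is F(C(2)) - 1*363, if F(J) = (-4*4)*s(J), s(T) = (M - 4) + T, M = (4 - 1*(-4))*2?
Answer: -619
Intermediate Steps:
M = 16 (M = (4 + 4)*2 = 8*2 = 16)
C(L) = 2*L
s(T) = 12 + T (s(T) = (16 - 4) + T = 12 + T)
F(J) = -192 - 16*J (F(J) = (-4*4)*(12 + J) = -16*(12 + J) = -192 - 16*J)
F(C(2)) - 1*363 = (-192 - 32*2) - 1*363 = (-192 - 16*4) - 363 = (-192 - 64) - 363 = -256 - 363 = -619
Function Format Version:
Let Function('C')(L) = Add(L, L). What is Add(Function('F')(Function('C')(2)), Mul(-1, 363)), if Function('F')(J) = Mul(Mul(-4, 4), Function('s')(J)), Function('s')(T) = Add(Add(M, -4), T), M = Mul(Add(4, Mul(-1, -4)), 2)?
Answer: -619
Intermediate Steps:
M = 16 (M = Mul(Add(4, 4), 2) = Mul(8, 2) = 16)
Function('C')(L) = Mul(2, L)
Function('s')(T) = Add(12, T) (Function('s')(T) = Add(Add(16, -4), T) = Add(12, T))
Function('F')(J) = Add(-192, Mul(-16, J)) (Function('F')(J) = Mul(Mul(-4, 4), Add(12, J)) = Mul(-16, Add(12, J)) = Add(-192, Mul(-16, J)))
Add(Function('F')(Function('C')(2)), Mul(-1, 363)) = Add(Add(-192, Mul(-16, Mul(2, 2))), Mul(-1, 363)) = Add(Add(-192, Mul(-16, 4)), -363) = Add(Add(-192, -64), -363) = Add(-256, -363) = -619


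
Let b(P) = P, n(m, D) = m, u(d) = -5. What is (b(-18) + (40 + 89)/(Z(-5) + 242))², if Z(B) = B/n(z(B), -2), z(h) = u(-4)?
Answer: 2002225/6561 ≈ 305.17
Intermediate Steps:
z(h) = -5
Z(B) = -B/5 (Z(B) = B/(-5) = B*(-⅕) = -B/5)
(b(-18) + (40 + 89)/(Z(-5) + 242))² = (-18 + (40 + 89)/(-⅕*(-5) + 242))² = (-18 + 129/(1 + 242))² = (-18 + 129/243)² = (-18 + 129*(1/243))² = (-18 + 43/81)² = (-1415/81)² = 2002225/6561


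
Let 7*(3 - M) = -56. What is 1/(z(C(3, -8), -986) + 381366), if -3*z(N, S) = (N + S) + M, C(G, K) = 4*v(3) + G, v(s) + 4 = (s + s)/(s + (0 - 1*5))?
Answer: 3/1145098 ≈ 2.6199e-6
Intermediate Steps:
M = 11 (M = 3 - ⅐*(-56) = 3 + 8 = 11)
v(s) = -4 + 2*s/(-5 + s) (v(s) = -4 + (s + s)/(s + (0 - 1*5)) = -4 + (2*s)/(s + (0 - 5)) = -4 + (2*s)/(s - 5) = -4 + (2*s)/(-5 + s) = -4 + 2*s/(-5 + s))
C(G, K) = -28 + G (C(G, K) = 4*(2*(10 - 1*3)/(-5 + 3)) + G = 4*(2*(10 - 3)/(-2)) + G = 4*(2*(-½)*7) + G = 4*(-7) + G = -28 + G)
z(N, S) = -11/3 - N/3 - S/3 (z(N, S) = -((N + S) + 11)/3 = -(11 + N + S)/3 = -11/3 - N/3 - S/3)
1/(z(C(3, -8), -986) + 381366) = 1/((-11/3 - (-28 + 3)/3 - ⅓*(-986)) + 381366) = 1/((-11/3 - ⅓*(-25) + 986/3) + 381366) = 1/((-11/3 + 25/3 + 986/3) + 381366) = 1/(1000/3 + 381366) = 1/(1145098/3) = 3/1145098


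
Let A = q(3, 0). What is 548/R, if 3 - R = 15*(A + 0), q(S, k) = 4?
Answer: -548/57 ≈ -9.6140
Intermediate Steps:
A = 4
R = -57 (R = 3 - 15*(4 + 0) = 3 - 15*4 = 3 - 1*60 = 3 - 60 = -57)
548/R = 548/(-57) = 548*(-1/57) = -548/57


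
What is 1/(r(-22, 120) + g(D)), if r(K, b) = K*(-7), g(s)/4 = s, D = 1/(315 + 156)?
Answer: 471/72538 ≈ 0.0064932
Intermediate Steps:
D = 1/471 ≈ 0.0021231
g(s) = 4*s
r(K, b) = -7*K
1/(r(-22, 120) + g(D)) = 1/(-7*(-22) + 4*(1/471)) = 1/(154 + 4/471) = 1/(72538/471) = 471/72538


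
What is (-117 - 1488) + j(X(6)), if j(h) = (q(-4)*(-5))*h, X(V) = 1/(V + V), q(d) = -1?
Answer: -19255/12 ≈ -1604.6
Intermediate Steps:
X(V) = 1/(2*V)
j(h) = 5*h (j(h) = (-1*(-5))*h = 5*h)
(-117 - 1488) + j(X(6)) = (-117 - 1488) + 5*((½)/6) = -1605 + 5*((½)*(⅙)) = -1605 + 5*(1/12) = -1605 + 5/12 = -19255/12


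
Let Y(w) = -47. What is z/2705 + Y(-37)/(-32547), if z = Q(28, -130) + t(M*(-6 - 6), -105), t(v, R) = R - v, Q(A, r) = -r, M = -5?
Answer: -202402/17607927 ≈ -0.011495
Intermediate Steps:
z = -35 (z = -1*(-130) + (-105 - (-5)*(-6 - 6)) = 130 + (-105 - (-5)*(-12)) = 130 + (-105 - 1*60) = 130 + (-105 - 60) = 130 - 165 = -35)
z/2705 + Y(-37)/(-32547) = -35/2705 - 47/(-32547) = -35*1/2705 - 47*(-1/32547) = -7/541 + 47/32547 = -202402/17607927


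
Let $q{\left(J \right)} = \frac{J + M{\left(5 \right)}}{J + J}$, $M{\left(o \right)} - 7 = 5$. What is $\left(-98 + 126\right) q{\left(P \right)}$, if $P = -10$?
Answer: $- \frac{14}{5} \approx -2.8$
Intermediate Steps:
$M{\left(o \right)} = 12$ ($M{\left(o \right)} = 7 + 5 = 12$)
$q{\left(J \right)} = \frac{12 + J}{2 J}$ ($q{\left(J \right)} = \frac{J + 12}{J + J} = \frac{12 + J}{2 J}$)
$\left(-98 + 126\right) q{\left(P \right)} = \left(-98 + 126\right) \frac{12 - 10}{2 \left(-10\right)} = 28 \cdot \frac{1}{2} \left(- \frac{1}{10}\right) 2 = 28 \left(- \frac{1}{10}\right) = - \frac{14}{5}$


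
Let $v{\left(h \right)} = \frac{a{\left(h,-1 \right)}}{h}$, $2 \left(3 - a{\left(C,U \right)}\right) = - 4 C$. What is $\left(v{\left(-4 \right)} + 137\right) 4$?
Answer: $553$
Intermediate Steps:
$a{\left(C,U \right)} = 3 + 2 C$ ($a{\left(C,U \right)} = 3 - \frac{\left(-4\right) C}{2} = 3 + 2 C$)
$v{\left(h \right)} = \frac{3 + 2 h}{h}$
$\left(v{\left(-4 \right)} + 137\right) 4 = \left(\left(2 + \frac{3}{-4}\right) + 137\right) 4 = \left(\left(2 + 3 \left(- \frac{1}{4}\right)\right) + 137\right) 4 = \left(\left(2 - \frac{3}{4}\right) + 137\right) 4 = \left(\frac{5}{4} + 137\right) 4 = \frac{553}{4} \cdot 4 = 553$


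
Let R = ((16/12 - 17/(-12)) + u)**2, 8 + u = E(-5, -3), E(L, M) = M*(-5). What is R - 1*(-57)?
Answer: 2433/16 ≈ 152.06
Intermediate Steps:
E(L, M) = -5*M
u = 7 (u = -8 - 5*(-3) = -8 + 15 = 7)
R = 1521/16 (R = ((16/12 - 17/(-12)) + 7)**2 = ((16*(1/12) - 17*(-1/12)) + 7)**2 = ((4/3 + 17/12) + 7)**2 = (11/4 + 7)**2 = (39/4)**2 = 1521/16 ≈ 95.063)
R - 1*(-57) = 1521/16 - 1*(-57) = 1521/16 + 57 = 2433/16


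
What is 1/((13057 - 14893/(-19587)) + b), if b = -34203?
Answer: -19587/414171809 ≈ -4.7292e-5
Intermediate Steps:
1/((13057 - 14893/(-19587)) + b) = 1/((13057 - 14893/(-19587)) - 34203) = 1/((13057 - 14893*(-1/19587)) - 34203) = 1/((13057 + 14893/19587) - 34203) = 1/(255762352/19587 - 34203) = 1/(-414171809/19587) = -19587/414171809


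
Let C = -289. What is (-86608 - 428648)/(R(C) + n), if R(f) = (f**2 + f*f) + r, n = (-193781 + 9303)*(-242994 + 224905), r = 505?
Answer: -515256/3337190089 ≈ -0.00015440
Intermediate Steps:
n = 3337022542 (n = -184478*(-18089) = 3337022542)
R(f) = 505 + 2*f**2 (R(f) = (f**2 + f*f) + 505 = (f**2 + f**2) + 505 = 2*f**2 + 505 = 505 + 2*f**2)
(-86608 - 428648)/(R(C) + n) = (-86608 - 428648)/((505 + 2*(-289)**2) + 3337022542) = -515256/((505 + 2*83521) + 3337022542) = -515256/((505 + 167042) + 3337022542) = -515256/(167547 + 3337022542) = -515256/3337190089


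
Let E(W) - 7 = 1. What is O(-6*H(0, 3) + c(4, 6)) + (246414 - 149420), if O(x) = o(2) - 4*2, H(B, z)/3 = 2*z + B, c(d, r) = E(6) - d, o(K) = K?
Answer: 96988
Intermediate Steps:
E(W) = 8 (E(W) = 7 + 1 = 8)
c(d, r) = 8 - d
H(B, z) = 3*B + 6*z (H(B, z) = 3*(2*z + B) = 3*(B + 2*z) = 3*B + 6*z)
O(x) = -6 (O(x) = 2 - 4*2 = 2 - 8 = -6)
O(-6*H(0, 3) + c(4, 6)) + (246414 - 149420) = -6 + (246414 - 149420) = -6 + 96994 = 96988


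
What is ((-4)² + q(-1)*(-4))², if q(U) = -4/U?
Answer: 0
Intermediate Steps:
((-4)² + q(-1)*(-4))² = ((-4)² - 4/(-1)*(-4))² = (16 - 4*(-1)*(-4))² = (16 + 4*(-4))² = (16 - 16)² = 0² = 0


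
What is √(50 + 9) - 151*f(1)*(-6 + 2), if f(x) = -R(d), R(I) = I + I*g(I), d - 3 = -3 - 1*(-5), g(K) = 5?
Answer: -18120 + √59 ≈ -18112.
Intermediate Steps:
d = 5 (d = 3 + (-3 - 1*(-5)) = 3 + (-3 + 5) = 3 + 2 = 5)
R(I) = 6*I (R(I) = I + I*5 = I + 5*I = 6*I)
f(x) = -30 (f(x) = -6*5 = -1*30 = -30)
√(50 + 9) - 151*f(1)*(-6 + 2) = √(50 + 9) - (-4530)*(-6 + 2) = √59 - (-4530)*(-4) = √59 - 151*120 = √59 - 18120 = -18120 + √59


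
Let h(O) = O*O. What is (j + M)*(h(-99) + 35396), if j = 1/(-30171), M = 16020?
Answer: 21845491720543/30171 ≈ 7.2406e+8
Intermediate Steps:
h(O) = O**2
j = -1/30171 ≈ -3.3144e-5
(j + M)*(h(-99) + 35396) = (-1/30171 + 16020)*((-99)**2 + 35396) = 483339419*(9801 + 35396)/30171 = (483339419/30171)*45197 = 21845491720543/30171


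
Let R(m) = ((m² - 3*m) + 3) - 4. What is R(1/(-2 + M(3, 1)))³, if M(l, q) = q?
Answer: 27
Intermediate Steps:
R(m) = -1 + m² - 3*m (R(m) = (3 + m² - 3*m) - 4 = -1 + m² - 3*m)
R(1/(-2 + M(3, 1)))³ = (-1 + (1/(-2 + 1))² - 3/(-2 + 1))³ = (-1 + (1/(-1))² - 3/(-1))³ = (-1 + (-1)² - 3*(-1))³ = (-1 + 1 + 3)³ = 3³ = 27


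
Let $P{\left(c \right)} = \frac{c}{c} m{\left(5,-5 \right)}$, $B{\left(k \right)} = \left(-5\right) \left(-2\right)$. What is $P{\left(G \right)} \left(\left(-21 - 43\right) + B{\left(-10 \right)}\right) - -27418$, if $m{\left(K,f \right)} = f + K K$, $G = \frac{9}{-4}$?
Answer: $26338$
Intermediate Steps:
$B{\left(k \right)} = 10$
$G = - \frac{9}{4}$ ($G = 9 \left(- \frac{1}{4}\right) = - \frac{9}{4} \approx -2.25$)
$m{\left(K,f \right)} = f + K^{2}$
$P{\left(c \right)} = 20$ ($P{\left(c \right)} = \frac{c}{c} \left(-5 + 5^{2}\right) = 1 \left(-5 + 25\right) = 1 \cdot 20 = 20$)
$P{\left(G \right)} \left(\left(-21 - 43\right) + B{\left(-10 \right)}\right) - -27418 = 20 \left(\left(-21 - 43\right) + 10\right) - -27418 = 20 \left(\left(-21 - 43\right) + 10\right) + 27418 = 20 \left(-64 + 10\right) + 27418 = 20 \left(-54\right) + 27418 = -1080 + 27418 = 26338$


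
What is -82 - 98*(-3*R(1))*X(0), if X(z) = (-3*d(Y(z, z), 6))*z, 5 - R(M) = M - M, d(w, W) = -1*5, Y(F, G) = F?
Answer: -82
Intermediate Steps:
d(w, W) = -5
R(M) = 5 (R(M) = 5 - (M - M) = 5 - 1*0 = 5 + 0 = 5)
X(z) = 15*z (X(z) = (-3*(-5))*z = 15*z)
-82 - 98*(-3*R(1))*X(0) = -82 - 98*(-3*5)*15*0 = -82 - (-1470)*0 = -82 - 98*0 = -82 + 0 = -82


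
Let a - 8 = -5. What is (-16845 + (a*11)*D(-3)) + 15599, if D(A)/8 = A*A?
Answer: 1130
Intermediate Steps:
a = 3 (a = 8 - 5 = 3)
D(A) = 8*A**2 (D(A) = 8*(A*A) = 8*A**2)
(-16845 + (a*11)*D(-3)) + 15599 = (-16845 + (3*11)*(8*(-3)**2)) + 15599 = (-16845 + 33*(8*9)) + 15599 = (-16845 + 33*72) + 15599 = (-16845 + 2376) + 15599 = -14469 + 15599 = 1130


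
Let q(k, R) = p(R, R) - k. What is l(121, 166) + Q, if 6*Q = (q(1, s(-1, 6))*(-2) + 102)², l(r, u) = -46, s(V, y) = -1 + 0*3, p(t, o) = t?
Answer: 5480/3 ≈ 1826.7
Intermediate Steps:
s(V, y) = -1 (s(V, y) = -1 + 0 = -1)
q(k, R) = R - k
Q = 5618/3 (Q = ((-1 - 1*1)*(-2) + 102)²/6 = ((-1 - 1)*(-2) + 102)²/6 = (-2*(-2) + 102)²/6 = (4 + 102)²/6 = (⅙)*106² = (⅙)*11236 = 5618/3 ≈ 1872.7)
l(121, 166) + Q = -46 + 5618/3 = 5480/3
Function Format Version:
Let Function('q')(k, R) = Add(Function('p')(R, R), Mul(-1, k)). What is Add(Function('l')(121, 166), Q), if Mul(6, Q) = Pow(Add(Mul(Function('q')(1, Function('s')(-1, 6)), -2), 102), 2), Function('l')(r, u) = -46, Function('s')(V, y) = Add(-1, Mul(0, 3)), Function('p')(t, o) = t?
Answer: Rational(5480, 3) ≈ 1826.7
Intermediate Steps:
Function('s')(V, y) = -1 (Function('s')(V, y) = Add(-1, 0) = -1)
Function('q')(k, R) = Add(R, Mul(-1, k))
Q = Rational(5618, 3) (Q = Mul(Rational(1, 6), Pow(Add(Mul(Add(-1, Mul(-1, 1)), -2), 102), 2)) = Mul(Rational(1, 6), Pow(Add(Mul(Add(-1, -1), -2), 102), 2)) = Mul(Rational(1, 6), Pow(Add(Mul(-2, -2), 102), 2)) = Mul(Rational(1, 6), Pow(Add(4, 102), 2)) = Mul(Rational(1, 6), Pow(106, 2)) = Mul(Rational(1, 6), 11236) = Rational(5618, 3) ≈ 1872.7)
Add(Function('l')(121, 166), Q) = Add(-46, Rational(5618, 3)) = Rational(5480, 3)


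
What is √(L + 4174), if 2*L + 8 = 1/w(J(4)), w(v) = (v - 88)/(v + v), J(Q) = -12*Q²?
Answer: √5109090/35 ≈ 64.581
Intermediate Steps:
w(v) = (-88 + v)/(2*v) (w(v) = (-88 + v)/((2*v)) = (-88 + v)*(1/(2*v)) = (-88 + v)/(2*v))
L = -116/35 (L = -4 + 1/(2*(((-88 - 12*4²)/(2*((-12*4²)))))) = -4 + 1/(2*(((-88 - 12*16)/(2*((-12*16)))))) = -4 + 1/(2*(((½)*(-88 - 192)/(-192)))) = -4 + 1/(2*(((½)*(-1/192)*(-280)))) = -4 + 1/(2*(35/48)) = -4 + (½)*(48/35) = -4 + 24/35 = -116/35 ≈ -3.3143)
√(L + 4174) = √(-116/35 + 4174) = √(145974/35) = √5109090/35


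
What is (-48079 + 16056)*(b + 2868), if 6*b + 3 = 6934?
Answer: -773003197/6 ≈ -1.2883e+8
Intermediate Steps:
b = 6931/6 (b = -½ + (⅙)*6934 = -½ + 3467/3 = 6931/6 ≈ 1155.2)
(-48079 + 16056)*(b + 2868) = (-48079 + 16056)*(6931/6 + 2868) = -32023*24139/6 = -773003197/6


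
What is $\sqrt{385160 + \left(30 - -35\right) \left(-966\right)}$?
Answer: $\sqrt{322370} \approx 567.78$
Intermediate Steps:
$\sqrt{385160 + \left(30 - -35\right) \left(-966\right)} = \sqrt{385160 + \left(30 + 35\right) \left(-966\right)} = \sqrt{385160 + 65 \left(-966\right)} = \sqrt{385160 - 62790} = \sqrt{322370}$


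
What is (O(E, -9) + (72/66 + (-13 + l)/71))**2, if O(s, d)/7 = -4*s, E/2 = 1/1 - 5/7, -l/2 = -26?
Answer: 125776225/609961 ≈ 206.20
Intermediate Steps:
l = 52 (l = -2*(-26) = 52)
E = 4/7 (E = 2*(1/1 - 5/7) = 2*(1*1 - 5*1/7) = 2*(1 - 5/7) = 2*(2/7) = 4/7 ≈ 0.57143)
O(s, d) = -28*s (O(s, d) = 7*(-4*s) = -28*s)
(O(E, -9) + (72/66 + (-13 + l)/71))**2 = (-28*4/7 + (72/66 + (-13 + 52)/71))**2 = (-16 + (72*(1/66) + 39*(1/71)))**2 = (-16 + (12/11 + 39/71))**2 = (-16 + 1281/781)**2 = (-11215/781)**2 = 125776225/609961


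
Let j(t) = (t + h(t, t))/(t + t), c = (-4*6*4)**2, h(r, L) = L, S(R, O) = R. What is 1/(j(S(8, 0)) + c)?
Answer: 1/9217 ≈ 0.00010850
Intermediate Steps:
c = 9216 (c = (-24*4)**2 = (-96)**2 = 9216)
j(t) = 1 (j(t) = (t + t)/(t + t) = (2*t)/((2*t)) = (2*t)*(1/(2*t)) = 1)
1/(j(S(8, 0)) + c) = 1/(1 + 9216) = 1/9217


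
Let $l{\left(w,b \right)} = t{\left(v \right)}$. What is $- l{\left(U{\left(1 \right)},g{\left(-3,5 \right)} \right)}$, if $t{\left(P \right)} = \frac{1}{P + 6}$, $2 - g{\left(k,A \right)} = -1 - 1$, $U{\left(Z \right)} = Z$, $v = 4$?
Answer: $- \frac{1}{10} \approx -0.1$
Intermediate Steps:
$g{\left(k,A \right)} = 4$ ($g{\left(k,A \right)} = 2 - \left(-1 - 1\right) = 2 - -2 = 2 + 2 = 4$)
$t{\left(P \right)} = \frac{1}{6 + P}$
$l{\left(w,b \right)} = \frac{1}{10}$ ($l{\left(w,b \right)} = \frac{1}{6 + 4} = \frac{1}{10}$)
$- l{\left(U{\left(1 \right)},g{\left(-3,5 \right)} \right)} = \left(-1\right) \frac{1}{10} = - \frac{1}{10}$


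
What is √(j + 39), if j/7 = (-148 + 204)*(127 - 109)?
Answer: √7095 ≈ 84.232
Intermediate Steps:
j = 7056 (j = 7*((-148 + 204)*(127 - 109)) = 7*(56*18) = 7*1008 = 7056)
√(j + 39) = √(7056 + 39) = √7095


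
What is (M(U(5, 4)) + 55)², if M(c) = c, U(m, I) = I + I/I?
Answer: 3600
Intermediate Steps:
U(m, I) = 1 + I (U(m, I) = I + 1 = 1 + I)
(M(U(5, 4)) + 55)² = ((1 + 4) + 55)² = (5 + 55)² = 60² = 3600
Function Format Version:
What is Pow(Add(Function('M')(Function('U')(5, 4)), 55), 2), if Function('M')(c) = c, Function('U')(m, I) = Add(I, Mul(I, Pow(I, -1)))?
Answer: 3600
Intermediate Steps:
Function('U')(m, I) = Add(1, I) (Function('U')(m, I) = Add(I, 1) = Add(1, I))
Pow(Add(Function('M')(Function('U')(5, 4)), 55), 2) = Pow(Add(Add(1, 4), 55), 2) = Pow(Add(5, 55), 2) = Pow(60, 2) = 3600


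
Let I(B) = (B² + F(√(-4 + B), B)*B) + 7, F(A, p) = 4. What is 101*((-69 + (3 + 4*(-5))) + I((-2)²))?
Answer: -4747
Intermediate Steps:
I(B) = 7 + B² + 4*B (I(B) = (B² + 4*B) + 7 = 7 + B² + 4*B)
101*((-69 + (3 + 4*(-5))) + I((-2)²)) = 101*((-69 + (3 + 4*(-5))) + (7 + ((-2)²)² + 4*(-2)²)) = 101*((-69 + (3 - 20)) + (7 + 4² + 4*4)) = 101*((-69 - 17) + (7 + 16 + 16)) = 101*(-86 + 39) = 101*(-47) = -4747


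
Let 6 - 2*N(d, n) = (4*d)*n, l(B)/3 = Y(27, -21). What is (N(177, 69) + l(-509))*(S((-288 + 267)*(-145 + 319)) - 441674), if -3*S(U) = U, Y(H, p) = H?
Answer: 10721579952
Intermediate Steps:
S(U) = -U/3
l(B) = 81 (l(B) = 3*27 = 81)
N(d, n) = 3 - 2*d*n (N(d, n) = 3 - 4*d*n/2 = 3 - 2*d*n)
(N(177, 69) + l(-509))*(S((-288 + 267)*(-145 + 319)) - 441674) = ((3 - 2*177*69) + 81)*(-(-288 + 267)*(-145 + 319)/3 - 441674) = ((3 - 24426) + 81)*(-(-7)*174 - 441674) = (-24423 + 81)*(-⅓*(-3654) - 441674) = -24342*(1218 - 441674) = -24342*(-440456) = 10721579952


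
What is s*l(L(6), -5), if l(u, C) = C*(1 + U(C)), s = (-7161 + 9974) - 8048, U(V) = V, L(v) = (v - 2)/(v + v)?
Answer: -104700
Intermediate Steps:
L(v) = (-2 + v)/(2*v) (L(v) = (-2 + v)/((2*v)) = (-2 + v)*(1/(2*v)) = (-2 + v)/(2*v))
s = -5235 (s = 2813 - 8048 = -5235)
l(u, C) = C*(1 + C)
s*l(L(6), -5) = -(-26175)*(1 - 5) = -(-26175)*(-4) = -5235*20 = -104700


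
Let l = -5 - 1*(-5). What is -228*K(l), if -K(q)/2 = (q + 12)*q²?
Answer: 0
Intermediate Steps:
l = 0 (l = -5 + 5 = 0)
K(q) = -2*q²*(12 + q) (K(q) = -2*(q + 12)*q² = -2*(12 + q)*q² = -2*q²*(12 + q))
-228*K(l) = -456*0²*(-12 - 1*0) = -456*0*(-12 + 0) = -456*0*(-12) = -228*0 = 0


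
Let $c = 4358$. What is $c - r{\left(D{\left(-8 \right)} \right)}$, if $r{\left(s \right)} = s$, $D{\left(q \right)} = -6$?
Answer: $4364$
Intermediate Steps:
$c - r{\left(D{\left(-8 \right)} \right)} = 4358 - -6 = 4358 + 6 = 4364$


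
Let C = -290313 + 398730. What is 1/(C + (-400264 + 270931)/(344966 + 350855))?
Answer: 695821/75438696024 ≈ 9.2237e-6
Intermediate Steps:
C = 108417
1/(C + (-400264 + 270931)/(344966 + 350855)) = 1/(108417 + (-400264 + 270931)/(344966 + 350855)) = 1/(108417 - 129333/695821) = 1/(75438696024/695821) = 695821/75438696024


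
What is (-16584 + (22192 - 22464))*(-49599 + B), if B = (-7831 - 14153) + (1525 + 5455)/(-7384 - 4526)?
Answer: 1437075995656/1191 ≈ 1.2066e+9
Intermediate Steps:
B = -26183642/1191 (B = -21984 + 6980/(-11910) = -21984 + 6980*(-1/11910) = -21984 - 698/1191 = -26183642/1191 ≈ -21985.)
(-16584 + (22192 - 22464))*(-49599 + B) = (-16584 + (22192 - 22464))*(-49599 - 26183642/1191) = (-16584 - 272)*(-85256051/1191) = -16856*(-85256051/1191) = 1437075995656/1191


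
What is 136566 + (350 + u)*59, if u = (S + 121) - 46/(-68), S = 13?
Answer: 5615505/34 ≈ 1.6516e+5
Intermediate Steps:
u = 4579/34 (u = (13 + 121) - 46/(-68) = 134 - 46*(-1/68) = 134 + 23/34 = 4579/34 ≈ 134.68)
136566 + (350 + u)*59 = 136566 + (350 + 4579/34)*59 = 136566 + (16479/34)*59 = 136566 + 972261/34 = 5615505/34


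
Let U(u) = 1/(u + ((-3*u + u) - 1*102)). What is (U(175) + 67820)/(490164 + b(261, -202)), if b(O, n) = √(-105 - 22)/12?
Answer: 1325993621298624/9583520672222827 - 225433668*I*√127/9583520672222827 ≈ 0.13836 - 2.6509e-7*I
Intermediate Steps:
b(O, n) = I*√127/12 (b(O, n) = √(-127)*(1/12) = (I*√127)*(1/12) = I*√127/12)
U(u) = 1/(-102 - u) (U(u) = 1/(u + (-2*u - 102)) = 1/(u + (-102 - 2*u)) = 1/(-102 - u))
(U(175) + 67820)/(490164 + b(261, -202)) = (-1/(102 + 175) + 67820)/(490164 + I*√127/12) = (-1/277 + 67820)/(490164 + I*√127/12) = 18786139/(277*(490164 + I*√127/12))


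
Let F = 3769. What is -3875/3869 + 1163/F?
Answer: -10105228/14582261 ≈ -0.69298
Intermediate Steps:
-3875/3869 + 1163/F = -3875/3869 + 1163/3769 = -10105228/14582261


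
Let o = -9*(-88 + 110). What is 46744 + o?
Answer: 46546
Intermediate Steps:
o = -198 (o = -9*22 = -198)
46744 + o = 46744 - 198 = 46546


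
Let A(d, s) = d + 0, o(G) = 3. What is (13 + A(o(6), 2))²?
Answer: 256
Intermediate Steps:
A(d, s) = d
(13 + A(o(6), 2))² = (13 + 3)² = 16² = 256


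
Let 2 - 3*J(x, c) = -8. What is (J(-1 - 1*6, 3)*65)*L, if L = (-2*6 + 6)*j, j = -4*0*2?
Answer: 0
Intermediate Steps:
J(x, c) = 10/3 (J(x, c) = 2/3 - 1/3*(-8) = 2/3 + 8/3 = 10/3)
j = 0 (j = 0*2 = 0)
L = 0 (L = (-2*6 + 6)*0 = (-12 + 6)*0 = -6*0 = 0)
(J(-1 - 1*6, 3)*65)*L = ((10/3)*65)*0 = (650/3)*0 = 0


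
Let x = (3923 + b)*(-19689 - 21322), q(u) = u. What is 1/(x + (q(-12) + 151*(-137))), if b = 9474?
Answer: -1/549445066 ≈ -1.8200e-9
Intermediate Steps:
x = -549424367 (x = (3923 + 9474)*(-19689 - 21322) = 13397*(-41011) = -549424367)
1/(x + (q(-12) + 151*(-137))) = 1/(-549424367 + (-12 + 151*(-137))) = 1/(-549424367 + (-12 - 20687)) = 1/(-549424367 - 20699) = 1/(-549445066) = -1/549445066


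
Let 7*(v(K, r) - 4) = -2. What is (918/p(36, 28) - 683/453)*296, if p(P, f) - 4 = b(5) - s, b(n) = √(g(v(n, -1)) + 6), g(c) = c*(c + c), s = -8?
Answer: 35642414056/1225365 - 951048*√1646/2705 ≈ 14823.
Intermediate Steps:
v(K, r) = 26/7 (v(K, r) = 4 + (⅐)*(-2) = 4 - 2/7 = 26/7)
g(c) = 2*c² (g(c) = c*(2*c) = 2*c²)
b(n) = √1646/7 (b(n) = √(2*(26/7)² + 6) = √(2*(676/49) + 6) = √(1352/49 + 6) = √(1646/49) = √1646/7)
p(P, f) = 12 + √1646/7 (p(P, f) = 4 + (√1646/7 - 1*(-8)) = 4 + (√1646/7 + 8) = 4 + (8 + √1646/7) = 12 + √1646/7)
(918/p(36, 28) - 683/453)*296 = (918/(12 + √1646/7) - 683/453)*296 = (-683/453 + 918/(12 + √1646/7))*296 = -202168/453 + 271728/(12 + √1646/7)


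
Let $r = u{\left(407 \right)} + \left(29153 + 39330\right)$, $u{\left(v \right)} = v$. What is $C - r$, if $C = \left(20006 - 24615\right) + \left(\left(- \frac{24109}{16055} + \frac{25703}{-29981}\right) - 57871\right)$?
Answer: $- \frac{63235422211944}{481344955} \approx -1.3137 \cdot 10^{5}$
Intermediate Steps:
$r = 68890$ ($r = 407 + \left(29153 + 39330\right) = 407 + 68483 = 68890$)
$C = - \frac{30075568261994}{481344955}$ ($C = -4609 + \left(\left(\left(-24109\right) \frac{1}{16055} + 25703 \left(- \frac{1}{29981}\right)\right) - 57871\right) = -4609 - \frac{27857049364399}{481344955} = - \frac{30075568261994}{481344955} \approx -62482.0$)
$C - r = - \frac{30075568261994}{481344955} - 68890 = - \frac{63235422211944}{481344955}$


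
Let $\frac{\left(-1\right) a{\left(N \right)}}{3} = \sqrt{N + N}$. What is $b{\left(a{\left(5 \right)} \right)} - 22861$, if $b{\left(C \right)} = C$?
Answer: $-22861 - 3 \sqrt{10} \approx -22871.0$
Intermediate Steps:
$a{\left(N \right)} = - 3 \sqrt{2} \sqrt{N}$ ($a{\left(N \right)} = - 3 \sqrt{N + N} = - 3 \sqrt{2 N} = - 3 \sqrt{2} \sqrt{N}$)
$b{\left(a{\left(5 \right)} \right)} - 22861 = - 3 \sqrt{2} \sqrt{5} - 22861 = - 3 \sqrt{10} - 22861 = -22861 - 3 \sqrt{10}$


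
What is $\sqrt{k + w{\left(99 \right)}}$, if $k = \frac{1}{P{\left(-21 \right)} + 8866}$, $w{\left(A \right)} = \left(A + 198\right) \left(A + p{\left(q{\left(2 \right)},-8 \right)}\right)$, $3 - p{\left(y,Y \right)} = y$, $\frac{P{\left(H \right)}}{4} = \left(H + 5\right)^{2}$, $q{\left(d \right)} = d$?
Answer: $\frac{\sqrt{2905019379890}}{9890} \approx 172.34$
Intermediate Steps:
$P{\left(H \right)} = 4 \left(5 + H\right)^{2}$ ($P{\left(H \right)} = 4 \left(H + 5\right)^{2} = 4 \left(5 + H\right)^{2}$)
$p{\left(y,Y \right)} = 3 - y$
$w{\left(A \right)} = \left(1 + A\right) \left(198 + A\right)$ ($w{\left(A \right)} = \left(A + 198\right) \left(A + \left(3 - 2\right)\right) = \left(198 + A\right) \left(A + \left(3 - 2\right)\right) = \left(198 + A\right) \left(A + 1\right) = \left(198 + A\right) \left(1 + A\right) = \left(1 + A\right) \left(198 + A\right)$)
$k = \frac{1}{9890}$ ($k = \frac{1}{4 \left(5 - 21\right)^{2} + 8866} = \frac{1}{4 \left(-16\right)^{2} + 8866} = \frac{1}{4 \cdot 256 + 8866} = \frac{1}{1024 + 8866} = \frac{1}{9890} \approx 0.00010111$)
$\sqrt{k + w{\left(99 \right)}} = \sqrt{\frac{1}{9890} + \left(198 + 99^{2} + 199 \cdot 99\right)} = \sqrt{\frac{1}{9890} + \left(198 + 9801 + 19701\right)} = \sqrt{\frac{1}{9890} + 29700} = \sqrt{\frac{293733001}{9890}} = \frac{\sqrt{2905019379890}}{9890}$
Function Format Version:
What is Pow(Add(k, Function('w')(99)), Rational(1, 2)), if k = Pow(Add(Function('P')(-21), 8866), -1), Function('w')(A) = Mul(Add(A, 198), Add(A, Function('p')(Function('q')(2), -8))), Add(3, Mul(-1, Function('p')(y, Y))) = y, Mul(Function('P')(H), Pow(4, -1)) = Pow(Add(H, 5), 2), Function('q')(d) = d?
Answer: Mul(Rational(1, 9890), Pow(2905019379890, Rational(1, 2))) ≈ 172.34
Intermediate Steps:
Function('P')(H) = Mul(4, Pow(Add(5, H), 2)) (Function('P')(H) = Mul(4, Pow(Add(H, 5), 2)) = Mul(4, Pow(Add(5, H), 2)))
Function('p')(y, Y) = Add(3, Mul(-1, y))
Function('w')(A) = Mul(Add(1, A), Add(198, A)) (Function('w')(A) = Mul(Add(A, 198), Add(A, Add(3, Mul(-1, 2)))) = Mul(Add(198, A), Add(A, Add(3, -2))) = Mul(Add(198, A), Add(A, 1)) = Mul(Add(198, A), Add(1, A)) = Mul(Add(1, A), Add(198, A)))
k = Rational(1, 9890) (k = Pow(Add(Mul(4, Pow(Add(5, -21), 2)), 8866), -1) = Pow(Add(Mul(4, Pow(-16, 2)), 8866), -1) = Pow(Add(Mul(4, 256), 8866), -1) = Pow(Add(1024, 8866), -1) = Pow(9890, -1) = Rational(1, 9890) ≈ 0.00010111)
Pow(Add(k, Function('w')(99)), Rational(1, 2)) = Pow(Add(Rational(1, 9890), Add(198, Pow(99, 2), Mul(199, 99))), Rational(1, 2)) = Pow(Add(Rational(1, 9890), Add(198, 9801, 19701)), Rational(1, 2)) = Pow(Add(Rational(1, 9890), 29700), Rational(1, 2)) = Pow(Rational(293733001, 9890), Rational(1, 2)) = Mul(Rational(1, 9890), Pow(2905019379890, Rational(1, 2)))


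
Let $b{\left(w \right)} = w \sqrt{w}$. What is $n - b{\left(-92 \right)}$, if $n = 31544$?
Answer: $31544 + 184 i \sqrt{23} \approx 31544.0 + 882.43 i$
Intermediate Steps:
$b{\left(w \right)} = w^{\frac{3}{2}}$
$n - b{\left(-92 \right)} = 31544 - \left(-92\right)^{\frac{3}{2}} = 31544 - - 184 i \sqrt{23} = 31544 + 184 i \sqrt{23}$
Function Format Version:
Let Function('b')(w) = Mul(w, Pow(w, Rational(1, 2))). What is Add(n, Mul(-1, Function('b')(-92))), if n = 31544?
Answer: Add(31544, Mul(184, I, Pow(23, Rational(1, 2)))) ≈ Add(31544., Mul(882.43, I))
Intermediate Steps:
Function('b')(w) = Pow(w, Rational(3, 2))
Add(n, Mul(-1, Function('b')(-92))) = Add(31544, Mul(-1, Pow(-92, Rational(3, 2)))) = Add(31544, Mul(-1, Mul(-184, I, Pow(23, Rational(1, 2))))) = Add(31544, Mul(184, I, Pow(23, Rational(1, 2))))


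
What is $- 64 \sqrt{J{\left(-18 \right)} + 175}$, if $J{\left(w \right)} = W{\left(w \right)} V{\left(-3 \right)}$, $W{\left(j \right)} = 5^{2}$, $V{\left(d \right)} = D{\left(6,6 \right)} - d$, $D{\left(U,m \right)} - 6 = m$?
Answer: $- 320 \sqrt{22} \approx -1500.9$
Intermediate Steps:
$D{\left(U,m \right)} = 6 + m$
$V{\left(d \right)} = 12 - d$ ($V{\left(d \right)} = \left(6 + 6\right) - d = 12 - d$)
$W{\left(j \right)} = 25$
$J{\left(w \right)} = 375$ ($J{\left(w \right)} = 25 \left(12 - -3\right) = 25 \left(12 + 3\right) = 25 \cdot 15 = 375$)
$- 64 \sqrt{J{\left(-18 \right)} + 175} = - 64 \sqrt{375 + 175} = - 64 \sqrt{550} = - 64 \cdot 5 \sqrt{22} = - 320 \sqrt{22}$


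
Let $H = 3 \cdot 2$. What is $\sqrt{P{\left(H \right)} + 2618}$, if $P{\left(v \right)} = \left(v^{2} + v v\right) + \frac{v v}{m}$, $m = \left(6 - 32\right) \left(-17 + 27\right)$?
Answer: $\frac{\sqrt{11364665}}{65} \approx 51.864$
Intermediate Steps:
$H = 6$
$m = -260$ ($m = \left(-26\right) 10 = -260$)
$P{\left(v \right)} = \frac{519 v^{2}}{260}$ ($P{\left(v \right)} = \left(v^{2} + v v\right) + \frac{v v}{-260} = \left(v^{2} + v^{2}\right) + v^{2} \left(- \frac{1}{260}\right) = 2 v^{2} - \frac{v^{2}}{260} = \frac{519 v^{2}}{260}$)
$\sqrt{P{\left(H \right)} + 2618} = \sqrt{\frac{519 \cdot 6^{2}}{260} + 2618} = \sqrt{\frac{519}{260} \cdot 36 + 2618} = \sqrt{\frac{4671}{65} + 2618} = \sqrt{\frac{174841}{65}} = \frac{\sqrt{11364665}}{65}$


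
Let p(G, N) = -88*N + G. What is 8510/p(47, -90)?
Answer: 8510/7967 ≈ 1.0682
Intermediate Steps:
p(G, N) = G - 88*N
8510/p(47, -90) = 8510/(47 - 88*(-90)) = 8510/(47 + 7920) = 8510/7967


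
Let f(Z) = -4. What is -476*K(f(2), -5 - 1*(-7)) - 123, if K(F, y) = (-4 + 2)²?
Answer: -2027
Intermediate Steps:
K(F, y) = 4 (K(F, y) = (-2)² = 4)
-476*K(f(2), -5 - 1*(-7)) - 123 = -476*4 - 123 = -1904 - 123 = -2027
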